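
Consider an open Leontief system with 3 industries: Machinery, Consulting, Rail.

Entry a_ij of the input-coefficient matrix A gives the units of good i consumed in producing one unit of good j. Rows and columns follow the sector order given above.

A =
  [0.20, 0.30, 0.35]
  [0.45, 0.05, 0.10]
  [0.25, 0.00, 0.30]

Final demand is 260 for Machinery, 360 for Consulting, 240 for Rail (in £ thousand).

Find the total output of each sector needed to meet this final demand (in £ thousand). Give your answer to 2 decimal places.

x_1 = 967.21, x_2 = 909.55, x_3 = 688.29

I − A =
  [   0.80    -0.30    -0.35]
  [  -0.45     0.95    -0.10]
  [  -0.25     0.00     0.70]
Cofactors of I−A, C_ij = (−1)^(i+j)·(minor ij) (rows/columns in the sector order above):
  C_11 = (0.95)(0.70) − (-0.10)(0.00) = 0.6650
  C_12 = −[(-0.45)(0.70) − (-0.10)(-0.25)] = 0.3400
  C_13 = (-0.45)(0.00) − (0.95)(-0.25) = 0.2375
  C_21 = −[(-0.30)(0.70) − (-0.35)(0.00)] = 0.2100
  C_22 = (0.80)(0.70) − (-0.35)(-0.25) = 0.4725
  C_23 = −[(0.80)(0.00) − (-0.30)(-0.25)] = 0.0750
  C_31 = (-0.30)(-0.10) − (-0.35)(0.95) = 0.3625
  C_32 = −[(0.80)(-0.10) − (-0.35)(-0.45)] = 0.2375
  C_33 = (0.80)(0.95) − (-0.30)(-0.45) = 0.6250
det(I−A) = Σ_j (I−A)_1j·C_1j = (0.80)(0.6650) + (-0.30)(0.3400) + (-0.35)(0.2375) = 0.346875
adj(I−A) = Cᵀ =
  [ 0.6650   0.2100   0.3625]
  [ 0.3400   0.4725   0.2375]
  [ 0.2375   0.0750   0.6250]
(I − A)⁻¹ = adj(I−A) / det(I−A) ≈
  [   1.9171     0.6054     1.0450]
  [   0.9802     1.3622     0.6847]
  [   0.6847     0.2162     1.8018]
x = (I − A)⁻¹ d = adj(I−A)·d / det(I−A), with det(I−A) = 0.346875:
  x_1 = (0.6650·260 + 0.2100·360 + 0.3625·240) / 0.346875 = 335.50 / 0.346875 ≈ 967.21
  x_2 = (0.3400·260 + 0.4725·360 + 0.2375·240) / 0.346875 = 315.50 / 0.346875 ≈ 909.55
  x_3 = (0.2375·260 + 0.0750·360 + 0.6250·240) / 0.346875 = 238.75 / 0.346875 ≈ 688.29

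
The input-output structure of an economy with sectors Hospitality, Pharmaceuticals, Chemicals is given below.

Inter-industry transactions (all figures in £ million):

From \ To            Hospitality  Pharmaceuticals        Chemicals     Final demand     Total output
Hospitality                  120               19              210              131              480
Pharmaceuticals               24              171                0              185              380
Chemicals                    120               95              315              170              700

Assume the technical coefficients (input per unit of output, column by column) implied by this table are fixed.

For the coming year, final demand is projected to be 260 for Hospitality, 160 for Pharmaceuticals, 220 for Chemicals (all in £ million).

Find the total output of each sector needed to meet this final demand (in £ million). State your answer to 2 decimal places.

Technical coefficients a_ij = z_ij / X_j:
  a_11 = 120/480 = 0.25, a_21 = 24/480 = 0.05, a_31 = 120/480 = 0.25
  a_12 = 19/380 = 0.05, a_22 = 171/380 = 0.45, a_32 = 95/380 = 0.25
  a_13 = 210/700 = 0.30, a_23 = 0/700 = 0.00, a_33 = 315/700 = 0.45
I − A =
  [   0.75    -0.05    -0.30]
  [  -0.05     0.55     0.00]
  [  -0.25    -0.25     0.55]
Cofactors of I−A, C_ij = (−1)^(i+j)·(minor ij) (rows/columns in the sector order above):
  C_11 = (0.55)(0.55) − (0.00)(-0.25) = 0.3025
  C_12 = −[(-0.05)(0.55) − (0.00)(-0.25)] = 0.0275
  C_13 = (-0.05)(-0.25) − (0.55)(-0.25) = 0.1500
  C_21 = −[(-0.05)(0.55) − (-0.30)(-0.25)] = 0.1025
  C_22 = (0.75)(0.55) − (-0.30)(-0.25) = 0.3375
  C_23 = −[(0.75)(-0.25) − (-0.05)(-0.25)] = 0.2000
  C_31 = (-0.05)(0.00) − (-0.30)(0.55) = 0.1650
  C_32 = −[(0.75)(0.00) − (-0.30)(-0.05)] = 0.0150
  C_33 = (0.75)(0.55) − (-0.05)(-0.05) = 0.4100
det(I−A) = Σ_j (I−A)_1j·C_1j = (0.75)(0.3025) + (-0.05)(0.0275) + (-0.30)(0.1500) = 0.1805
adj(I−A) = Cᵀ =
  [ 0.3025   0.1025   0.1650]
  [ 0.0275   0.3375   0.0150]
  [ 0.1500   0.2000   0.4100]
(I − A)⁻¹ = adj(I−A) / det(I−A) ≈
  [   1.6759     0.5679     0.9141]
  [   0.1524     1.8698     0.0831]
  [   0.8310     1.1080     2.2715]
x = (I − A)⁻¹ d = adj(I−A)·d / det(I−A), with det(I−A) = 0.1805:
  x_1 = (0.3025·260 + 0.1025·160 + 0.1650·220) / 0.1805 = 131.35 / 0.1805 ≈ 727.70
  x_2 = (0.0275·260 + 0.3375·160 + 0.0150·220) / 0.1805 = 64.45 / 0.1805 ≈ 357.06
  x_3 = (0.1500·260 + 0.2000·160 + 0.4100·220) / 0.1805 = 161.20 / 0.1805 ≈ 893.07

x_1 = 727.70, x_2 = 357.06, x_3 = 893.07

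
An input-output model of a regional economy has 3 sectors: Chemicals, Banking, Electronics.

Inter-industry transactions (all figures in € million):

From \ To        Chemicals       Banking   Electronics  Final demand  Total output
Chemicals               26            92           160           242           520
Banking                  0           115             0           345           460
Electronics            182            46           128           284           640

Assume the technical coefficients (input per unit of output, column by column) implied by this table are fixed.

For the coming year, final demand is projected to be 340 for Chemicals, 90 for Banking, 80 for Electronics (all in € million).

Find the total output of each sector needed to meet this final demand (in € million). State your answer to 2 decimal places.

Technical coefficients a_ij = z_ij / X_j:
  a_11 = 26/520 = 0.05, a_21 = 0/520 = 0.00, a_31 = 182/520 = 0.35
  a_12 = 92/460 = 0.20, a_22 = 115/460 = 0.25, a_32 = 46/460 = 0.10
  a_13 = 160/640 = 0.25, a_23 = 0/640 = 0.00, a_33 = 128/640 = 0.20
I − A =
  [   0.95    -0.20    -0.25]
  [   0.00     0.75     0.00]
  [  -0.35    -0.10     0.80]
Cofactors of I−A, C_ij = (−1)^(i+j)·(minor ij) (rows/columns in the sector order above):
  C_11 = (0.75)(0.80) − (0.00)(-0.10) = 0.6000
  C_12 = −[(0.00)(0.80) − (0.00)(-0.35)] = 0.0000
  C_13 = (0.00)(-0.10) − (0.75)(-0.35) = 0.2625
  C_21 = −[(-0.20)(0.80) − (-0.25)(-0.10)] = 0.1850
  C_22 = (0.95)(0.80) − (-0.25)(-0.35) = 0.6725
  C_23 = −[(0.95)(-0.10) − (-0.20)(-0.35)] = 0.1650
  C_31 = (-0.20)(0.00) − (-0.25)(0.75) = 0.1875
  C_32 = −[(0.95)(0.00) − (-0.25)(0.00)] = 0.0000
  C_33 = (0.95)(0.75) − (-0.20)(0.00) = 0.7125
det(I−A) = Σ_j (I−A)_1j·C_1j = (0.95)(0.6000) + (-0.20)(0.0000) + (-0.25)(0.2625) = 0.504375
adj(I−A) = Cᵀ =
  [ 0.6000   0.1850   0.1875]
  [ 0.0000   0.6725   0.0000]
  [ 0.2625   0.1650   0.7125]
(I − A)⁻¹ = adj(I−A) / det(I−A) ≈
  [   1.1896     0.3668     0.3717]
  [   0.0000     1.3333     0.0000]
  [   0.5204     0.3271     1.4126]
x = (I − A)⁻¹ d = adj(I−A)·d / det(I−A), with det(I−A) = 0.504375:
  x_1 = (0.6000·340 + 0.1850·90 + 0.1875·80) / 0.504375 = 235.65 / 0.504375 ≈ 467.21
  x_2 = (0.0000·340 + 0.6725·90 + 0.0000·80) / 0.504375 = 60.525 / 0.504375 = 120.00
  x_3 = (0.2625·340 + 0.1650·90 + 0.7125·80) / 0.504375 = 161.10 / 0.504375 ≈ 319.41

x_1 = 467.21, x_2 = 120.00, x_3 = 319.41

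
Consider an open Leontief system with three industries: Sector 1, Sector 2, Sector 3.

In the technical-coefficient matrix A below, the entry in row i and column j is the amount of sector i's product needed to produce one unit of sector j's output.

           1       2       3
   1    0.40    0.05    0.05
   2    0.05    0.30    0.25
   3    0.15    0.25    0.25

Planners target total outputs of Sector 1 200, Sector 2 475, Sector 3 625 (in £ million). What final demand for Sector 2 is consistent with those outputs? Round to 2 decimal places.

d_2 = 166.25

I − A =
  [   0.60    -0.05    -0.05]
  [  -0.05     0.70    -0.25]
  [  -0.15    -0.25     0.75]
d = (I − A) x:
  d_1 = (+0.60)·200 + (-0.05)·475 + (-0.05)·625 = 65.00
  d_2 = (-0.05)·200 + (+0.70)·475 + (-0.25)·625 = 166.25
  d_3 = (-0.15)·200 + (-0.25)·475 + (+0.75)·625 = 320.00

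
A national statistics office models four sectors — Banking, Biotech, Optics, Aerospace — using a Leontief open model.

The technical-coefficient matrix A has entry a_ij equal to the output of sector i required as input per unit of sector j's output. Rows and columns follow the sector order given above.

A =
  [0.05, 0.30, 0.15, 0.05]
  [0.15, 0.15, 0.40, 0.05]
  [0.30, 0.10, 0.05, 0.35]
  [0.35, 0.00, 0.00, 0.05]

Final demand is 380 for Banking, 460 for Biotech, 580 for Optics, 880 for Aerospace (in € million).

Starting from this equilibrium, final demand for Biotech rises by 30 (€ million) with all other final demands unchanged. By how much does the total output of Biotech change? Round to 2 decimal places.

Δx_2 = 44.10

I − A =
  [   0.95    -0.30    -0.15    -0.05]
  [  -0.15     0.85    -0.40    -0.05]
  [  -0.30    -0.10     0.95    -0.35]
  [  -0.35     0.00     0.00     0.95]
Compute the cofactors C_ij = (−1)^(i+j)·(3×3 minor ij) of I−A; the adjugate is their transpose:
adj(I−A) = Cᵀ =
  [ 0.729125   0.285000   0.235125   0.140000]
  [ 0.315000   0.779625   0.378000   0.196875]
  [ 0.362375   0.210750   0.704250   0.289625]
  [ 0.268625   0.105000   0.086625   0.609875]
det(I−A) = Σ_j (I−A)_1j·C_1j = (0.95)(0.729125) + (-0.30)(0.315000) + (-0.15)(0.362375) + (-0.05)(0.268625) = 0.53038125
(I − A)⁻¹ = adj(I−A) / det(I−A) ≈
  [   1.3747     0.5373     0.4433     0.2640]
  [   0.5939     1.4699     0.7127     0.3712]
  [   0.6832     0.3974     1.3278     0.5461]
  [   0.5065     0.1980     0.1633     1.1499]
Δx = (I − A)⁻¹ Δd with Δd having +30 in the Biotech component and 0 elsewhere.
So Δx_2 = L_22 · (+30), where L_22 = adj(I−A)_22 / det(I−A) = 0.779625 / 0.53038125.
Δx_2 = 0.779625 × (+30) / 0.53038125 = 23.38875 / 0.53038125 ≈ 44.10.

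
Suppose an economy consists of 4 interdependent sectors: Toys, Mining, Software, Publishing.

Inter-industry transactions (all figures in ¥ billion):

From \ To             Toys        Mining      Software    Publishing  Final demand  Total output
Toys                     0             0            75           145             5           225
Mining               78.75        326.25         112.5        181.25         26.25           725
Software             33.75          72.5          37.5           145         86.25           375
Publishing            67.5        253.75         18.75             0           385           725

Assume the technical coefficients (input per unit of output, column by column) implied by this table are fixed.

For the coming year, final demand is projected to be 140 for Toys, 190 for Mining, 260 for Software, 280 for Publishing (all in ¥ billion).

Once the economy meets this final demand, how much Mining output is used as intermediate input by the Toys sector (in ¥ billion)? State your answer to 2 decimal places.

Technical coefficients a_ij = z_ij / X_j:
  a_TT = 0/225 = 0.00, a_MT = 78.75/225 = 0.35, a_ST = 33.75/225 = 0.15, a_PT = 67.5/225 = 0.30
  a_TM = 0/725 = 0.00, a_MM = 326.25/725 = 0.45, a_SM = 72.5/725 = 0.10, a_PM = 253.75/725 = 0.35
  a_TS = 75/375 = 0.20, a_MS = 112.5/375 = 0.30, a_SS = 37.5/375 = 0.10, a_PS = 18.75/375 = 0.05
  a_TP = 145/725 = 0.20, a_MP = 181.25/725 = 0.25, a_SP = 145/725 = 0.20, a_PP = 0/725 = 0.00
I − A =
  [   1.00     0.00    -0.20    -0.20]
  [  -0.35     0.55    -0.30    -0.25]
  [  -0.15    -0.10     0.90    -0.20]
  [  -0.30    -0.35    -0.05     1.00]
Compute the cofactors C_ij = (−1)^(i+j)·(3×3 minor ij) of I−A; the adjugate is their transpose:
adj(I−A) = Cᵀ =
  [ 0.358500   0.098000   0.119000   0.120000]
  [ 0.443875   0.792500   0.383000   0.363500]
  [ 0.169375   0.174500   0.405000   0.158500]
  [ 0.271375   0.315500   0.190000   0.441500]
det(I−A) = Σ_j (I−A)_1j·C_1j = (1.00)(0.358500) + (0.00)(0.443875) + (-0.20)(0.169375) + (-0.20)(0.271375) = 0.27035
(I − A)⁻¹ = adj(I−A) / det(I−A) ≈
  [   1.3261     0.3625     0.4402     0.4439]
  [   1.6419     2.9314     1.4167     1.3446]
  [   0.6265     0.6455     1.4981     0.5863]
  [   1.0038     1.1670     0.7028     1.6331]
First solve x = (I − A)⁻¹ d = adj(I−A)·d / det(I−A); in particular x_T = (0.358500·140 + 0.098000·190 + 0.119000·260 + 0.120000·280) / 0.27035 = 133.35 / 0.27035 ≈ 493.2495.
Intermediate flow from M to T: z_MT = a_MT · x_T = 0.35 × 133.35 / 0.27035 = 46.6725 / 0.27035 ≈ 172.64.

z_MT = 172.64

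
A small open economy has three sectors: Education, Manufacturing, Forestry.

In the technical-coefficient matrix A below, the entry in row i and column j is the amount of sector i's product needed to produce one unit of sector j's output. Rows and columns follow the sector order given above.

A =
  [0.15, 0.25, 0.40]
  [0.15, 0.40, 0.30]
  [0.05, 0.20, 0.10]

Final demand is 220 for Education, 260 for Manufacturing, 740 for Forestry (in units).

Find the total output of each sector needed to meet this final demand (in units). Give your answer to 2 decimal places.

x_1 = 1206.35, x_2 = 1326.98, x_3 = 1184.13

I − A =
  [   0.85    -0.25    -0.40]
  [  -0.15     0.60    -0.30]
  [  -0.05    -0.20     0.90]
Cofactors of I−A, C_ij = (−1)^(i+j)·(minor ij) (rows/columns in the sector order above):
  C_11 = (0.60)(0.90) − (-0.30)(-0.20) = 0.4800
  C_12 = −[(-0.15)(0.90) − (-0.30)(-0.05)] = 0.1500
  C_13 = (-0.15)(-0.20) − (0.60)(-0.05) = 0.0600
  C_21 = −[(-0.25)(0.90) − (-0.40)(-0.20)] = 0.3050
  C_22 = (0.85)(0.90) − (-0.40)(-0.05) = 0.7450
  C_23 = −[(0.85)(-0.20) − (-0.25)(-0.05)] = 0.1825
  C_31 = (-0.25)(-0.30) − (-0.40)(0.60) = 0.3150
  C_32 = −[(0.85)(-0.30) − (-0.40)(-0.15)] = 0.3150
  C_33 = (0.85)(0.60) − (-0.25)(-0.15) = 0.4725
det(I−A) = Σ_j (I−A)_1j·C_1j = (0.85)(0.4800) + (-0.25)(0.1500) + (-0.40)(0.0600) = 0.3465
adj(I−A) = Cᵀ =
  [ 0.4800   0.3050   0.3150]
  [ 0.1500   0.7450   0.3150]
  [ 0.0600   0.1825   0.4725]
(I − A)⁻¹ = adj(I−A) / det(I−A) ≈
  [   1.3853     0.8802     0.9091]
  [   0.4329     2.1501     0.9091]
  [   0.1732     0.5267     1.3636]
x = (I − A)⁻¹ d = adj(I−A)·d / det(I−A), with det(I−A) = 0.3465:
  x_1 = (0.4800·220 + 0.3050·260 + 0.3150·740) / 0.3465 = 418.00 / 0.3465 ≈ 1206.35
  x_2 = (0.1500·220 + 0.7450·260 + 0.3150·740) / 0.3465 = 459.80 / 0.3465 ≈ 1326.98
  x_3 = (0.0600·220 + 0.1825·260 + 0.4725·740) / 0.3465 = 410.30 / 0.3465 ≈ 1184.13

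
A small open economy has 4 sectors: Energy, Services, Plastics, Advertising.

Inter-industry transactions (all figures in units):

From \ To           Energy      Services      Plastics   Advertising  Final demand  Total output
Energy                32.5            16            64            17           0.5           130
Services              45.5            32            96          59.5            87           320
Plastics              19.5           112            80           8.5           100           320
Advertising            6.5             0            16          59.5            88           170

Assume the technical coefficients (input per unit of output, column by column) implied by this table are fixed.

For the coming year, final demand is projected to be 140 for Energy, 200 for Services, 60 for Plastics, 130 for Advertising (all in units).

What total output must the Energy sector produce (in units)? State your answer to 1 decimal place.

x_E = 390.4

Technical coefficients a_ij = z_ij / X_j:
  a_EE = 32.5/130 = 0.25, a_SE = 45.5/130 = 0.35, a_PE = 19.5/130 = 0.15, a_AE = 6.5/130 = 0.05
  a_ES = 16/320 = 0.05, a_SS = 32/320 = 0.10, a_PS = 112/320 = 0.35, a_AS = 0/320 = 0.00
  a_EP = 64/320 = 0.20, a_SP = 96/320 = 0.30, a_PP = 80/320 = 0.25, a_AP = 16/320 = 0.05
  a_EA = 17/170 = 0.10, a_SA = 59.5/170 = 0.35, a_PA = 8.5/170 = 0.05, a_AA = 59.5/170 = 0.35
I − A =
  [   0.75    -0.05    -0.20    -0.10]
  [  -0.35     0.90    -0.30    -0.35]
  [  -0.15    -0.35     0.75    -0.05]
  [  -0.05     0.00    -0.05     0.65]
Compute the cofactors C_ij = (−1)^(i+j)·(3×3 minor ij) of I−A; the adjugate is their transpose:
adj(I−A) = Cᵀ =
  [ 0.362125   0.071500   0.132125   0.104375]
  [ 0.215500   0.339250   0.208625   0.231875]
  [ 0.175750   0.173875   0.422000   0.153125]
  [ 0.041375   0.018875   0.042625   0.360625]
det(I−A) = Σ_j (I−A)_1j·C_1j = (0.75)(0.362125) + (-0.05)(0.215500) + (-0.20)(0.175750) + (-0.10)(0.041375) = 0.22153125
(I − A)⁻¹ = adj(I−A) / det(I−A) ≈
  [   1.6346     0.3228     0.5964     0.4712]
  [   0.9728     1.5314     0.9417     1.0467]
  [   0.7933     0.7849     1.9049     0.6912]
  [   0.1868     0.0852     0.1924     1.6279]
x = (I − A)⁻¹ d = adj(I−A)·d / det(I−A), with det(I−A) = 0.22153125:
  x_E = (0.362125·140 + 0.071500·200 + 0.132125·60 + 0.104375·130) / 0.22153125 = 86.49375 / 0.22153125 ≈ 390.4
  x_S = (0.215500·140 + 0.339250·200 + 0.208625·60 + 0.231875·130) / 0.22153125 = 140.68125 / 0.22153125 ≈ 635.0
  x_P = (0.175750·140 + 0.173875·200 + 0.422000·60 + 0.153125·130) / 0.22153125 = 104.60625 / 0.22153125 ≈ 472.2
  x_A = (0.041375·140 + 0.018875·200 + 0.042625·60 + 0.360625·130) / 0.22153125 = 59.00625 / 0.22153125 ≈ 266.4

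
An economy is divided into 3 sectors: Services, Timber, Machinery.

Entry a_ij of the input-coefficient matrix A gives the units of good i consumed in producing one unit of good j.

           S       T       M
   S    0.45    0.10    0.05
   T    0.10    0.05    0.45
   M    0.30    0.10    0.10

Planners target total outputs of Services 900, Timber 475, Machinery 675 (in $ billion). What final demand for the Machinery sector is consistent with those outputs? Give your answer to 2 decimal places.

d_M = 290.00

I − A =
  [   0.55    -0.10    -0.05]
  [  -0.10     0.95    -0.45]
  [  -0.30    -0.10     0.90]
d = (I − A) x:
  d_S = (+0.55)·900 + (-0.10)·475 + (-0.05)·675 = 413.75
  d_T = (-0.10)·900 + (+0.95)·475 + (-0.45)·675 = 57.50
  d_M = (-0.30)·900 + (-0.10)·475 + (+0.90)·675 = 290.00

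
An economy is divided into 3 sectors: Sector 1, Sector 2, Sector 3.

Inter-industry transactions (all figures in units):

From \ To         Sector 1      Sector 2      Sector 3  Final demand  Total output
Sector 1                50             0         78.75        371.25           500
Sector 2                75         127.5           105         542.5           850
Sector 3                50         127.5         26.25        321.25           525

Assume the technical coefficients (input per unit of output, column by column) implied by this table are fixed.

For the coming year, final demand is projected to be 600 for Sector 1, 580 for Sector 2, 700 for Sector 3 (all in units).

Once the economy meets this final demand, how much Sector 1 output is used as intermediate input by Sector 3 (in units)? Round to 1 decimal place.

z_13 = 148.8

Technical coefficients a_ij = z_ij / X_j:
  a_11 = 50/500 = 0.10, a_21 = 75/500 = 0.15, a_31 = 50/500 = 0.10
  a_12 = 0/850 = 0.00, a_22 = 127.5/850 = 0.15, a_32 = 127.5/850 = 0.15
  a_13 = 78.75/525 = 0.15, a_23 = 105/525 = 0.20, a_33 = 26.25/525 = 0.05
I − A =
  [   0.90     0.00    -0.15]
  [  -0.15     0.85    -0.20]
  [  -0.10    -0.15     0.95]
Cofactors of I−A, C_ij = (−1)^(i+j)·(minor ij) (rows/columns in the sector order above):
  C_11 = (0.85)(0.95) − (-0.20)(-0.15) = 0.7775
  C_12 = −[(-0.15)(0.95) − (-0.20)(-0.10)] = 0.1625
  C_13 = (-0.15)(-0.15) − (0.85)(-0.10) = 0.1075
  C_21 = −[(0.00)(0.95) − (-0.15)(-0.15)] = 0.0225
  C_22 = (0.90)(0.95) − (-0.15)(-0.10) = 0.8400
  C_23 = −[(0.90)(-0.15) − (0.00)(-0.10)] = 0.1350
  C_31 = (0.00)(-0.20) − (-0.15)(0.85) = 0.1275
  C_32 = −[(0.90)(-0.20) − (-0.15)(-0.15)] = 0.2025
  C_33 = (0.90)(0.85) − (0.00)(-0.15) = 0.7650
det(I−A) = Σ_j (I−A)_1j·C_1j = (0.90)(0.7775) + (0.00)(0.1625) + (-0.15)(0.1075) = 0.683625
adj(I−A) = Cᵀ =
  [ 0.7775   0.0225   0.1275]
  [ 0.1625   0.8400   0.2025]
  [ 0.1075   0.1350   0.7650]
(I − A)⁻¹ = adj(I−A) / det(I−A) ≈
  [   1.1373     0.0329     0.1865]
  [   0.2377     1.2287     0.2962]
  [   0.1572     0.1975     1.1190]
First solve x = (I − A)⁻¹ d = adj(I−A)·d / det(I−A); in particular x_3 = (0.1075·600 + 0.1350·580 + 0.7650·700) / 0.683625 = 678.30 / 0.683625 ≈ 992.211.
Intermediate flow from 1 to 3: z_13 = a_13 · x_3 = 0.15 × 678.30 / 0.683625 = 101.745 / 0.683625 ≈ 148.8.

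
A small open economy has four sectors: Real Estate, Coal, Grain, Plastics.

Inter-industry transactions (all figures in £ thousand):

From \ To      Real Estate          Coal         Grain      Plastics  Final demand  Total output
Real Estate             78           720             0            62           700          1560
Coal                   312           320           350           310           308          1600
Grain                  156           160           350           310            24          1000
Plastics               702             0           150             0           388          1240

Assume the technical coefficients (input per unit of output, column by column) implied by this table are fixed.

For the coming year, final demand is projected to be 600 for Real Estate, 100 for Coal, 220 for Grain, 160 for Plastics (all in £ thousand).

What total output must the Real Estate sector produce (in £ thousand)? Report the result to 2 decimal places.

x_R = 1225.00

Technical coefficients a_ij = z_ij / X_j:
  a_RR = 78/1560 = 0.05, a_CR = 312/1560 = 0.20, a_GR = 156/1560 = 0.10, a_PR = 702/1560 = 0.45
  a_RC = 720/1600 = 0.45, a_CC = 320/1600 = 0.20, a_GC = 160/1600 = 0.10, a_PC = 0/1600 = 0.00
  a_RG = 0/1000 = 0.00, a_CG = 350/1000 = 0.35, a_GG = 350/1000 = 0.35, a_PG = 150/1000 = 0.15
  a_RP = 62/1240 = 0.05, a_CP = 310/1240 = 0.25, a_GP = 310/1240 = 0.25, a_PP = 0/1240 = 0.00
I − A =
  [   0.95    -0.45     0.00    -0.05]
  [  -0.20     0.80    -0.35    -0.25]
  [  -0.10    -0.10     0.65    -0.25]
  [  -0.45     0.00    -0.15     1.00]
Compute the cofactors C_ij = (−1)^(i+j)·(3×3 minor ij) of I−A; the adjugate is their transpose:
adj(I−A) = Cᵀ =
  [ 0.451250   0.276375   0.180375   0.136750]
  [ 0.273750   0.566500   0.361750   0.245750]
  [ 0.201250   0.188375   0.601375   0.207500]
  [ 0.233250   0.152625   0.171375   0.386500]
det(I−A) = Σ_j (I−A)_1j·C_1j = (0.95)(0.451250) + (-0.45)(0.273750) + (0.00)(0.201250) + (-0.05)(0.233250) = 0.2938375
(I − A)⁻¹ = adj(I−A) / det(I−A) ≈
  [   1.5357     0.9406     0.6139     0.4654]
  [   0.9316     1.9279     1.2311     0.8363]
  [   0.6849     0.6411     2.0466     0.7062]
  [   0.7938     0.5194     0.5832     1.3154]
x = (I − A)⁻¹ d = adj(I−A)·d / det(I−A), with det(I−A) = 0.2938375:
  x_R = (0.451250·600 + 0.276375·100 + 0.180375·220 + 0.136750·160) / 0.2938375 = 359.95 / 0.2938375 ≈ 1225.00
  x_C = (0.273750·600 + 0.566500·100 + 0.361750·220 + 0.245750·160) / 0.2938375 = 339.805 / 0.2938375 ≈ 1156.44
  x_G = (0.201250·600 + 0.188375·100 + 0.601375·220 + 0.207500·160) / 0.2938375 = 305.09 / 0.2938375 ≈ 1038.29
  x_P = (0.233250·600 + 0.152625·100 + 0.171375·220 + 0.386500·160) / 0.2938375 = 254.755 / 0.2938375 ≈ 866.99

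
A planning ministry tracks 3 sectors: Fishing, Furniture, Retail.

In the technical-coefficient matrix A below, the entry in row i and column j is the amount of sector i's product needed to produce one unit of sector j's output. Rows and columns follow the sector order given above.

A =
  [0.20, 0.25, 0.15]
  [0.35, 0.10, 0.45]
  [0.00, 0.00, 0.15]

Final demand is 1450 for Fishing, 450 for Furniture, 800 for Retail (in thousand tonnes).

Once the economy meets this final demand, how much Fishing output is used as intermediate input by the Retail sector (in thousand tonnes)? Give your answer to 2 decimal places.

z_13 = 141.18

I − A =
  [   0.80    -0.25    -0.15]
  [  -0.35     0.90    -0.45]
  [   0.00     0.00     0.85]
Cofactors of I−A, C_ij = (−1)^(i+j)·(minor ij) (rows/columns in the sector order above):
  C_11 = (0.90)(0.85) − (-0.45)(0.00) = 0.7650
  C_12 = −[(-0.35)(0.85) − (-0.45)(0.00)] = 0.2975
  C_13 = (-0.35)(0.00) − (0.90)(0.00) = 0.0000
  C_21 = −[(-0.25)(0.85) − (-0.15)(0.00)] = 0.2125
  C_22 = (0.80)(0.85) − (-0.15)(0.00) = 0.6800
  C_23 = −[(0.80)(0.00) − (-0.25)(0.00)] = 0.0000
  C_31 = (-0.25)(-0.45) − (-0.15)(0.90) = 0.2475
  C_32 = −[(0.80)(-0.45) − (-0.15)(-0.35)] = 0.4125
  C_33 = (0.80)(0.90) − (-0.25)(-0.35) = 0.6325
det(I−A) = Σ_j (I−A)_1j·C_1j = (0.80)(0.7650) + (-0.25)(0.2975) + (-0.15)(0.0000) = 0.537625
adj(I−A) = Cᵀ =
  [ 0.7650   0.2125   0.2475]
  [ 0.2975   0.6800   0.4125]
  [ 0.0000   0.0000   0.6325]
(I − A)⁻¹ = adj(I−A) / det(I−A) ≈
  [   1.4229     0.3953     0.4604]
  [   0.5534     1.2648     0.7673]
  [   0.0000     0.0000     1.1765]
First solve x = (I − A)⁻¹ d = adj(I−A)·d / det(I−A); in particular x_3 = (0.0000·1450 + 0.0000·450 + 0.6325·800) / 0.537625 = 506.00 / 0.537625 ≈ 941.1765.
Intermediate flow from 1 to 3: z_13 = a_13 · x_3 = 0.15 × 506.00 / 0.537625 = 75.90 / 0.537625 ≈ 141.18.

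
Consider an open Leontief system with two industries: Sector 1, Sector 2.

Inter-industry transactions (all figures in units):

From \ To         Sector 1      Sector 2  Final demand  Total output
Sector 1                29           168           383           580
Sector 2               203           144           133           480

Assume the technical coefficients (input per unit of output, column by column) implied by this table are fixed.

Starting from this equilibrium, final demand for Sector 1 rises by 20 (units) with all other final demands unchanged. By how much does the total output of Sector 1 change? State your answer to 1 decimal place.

Δx_1 = 25.8

Technical coefficients a_ij = z_ij / X_j:
  a_11 = 29/580 = 0.05, a_21 = 203/580 = 0.35
  a_12 = 168/480 = 0.35, a_22 = 144/480 = 0.30
I − A =
  [   0.95    -0.35]
  [  -0.35     0.70]
det(I−A) = (0.95)(0.70) − (-0.35)(-0.35) = 0.5425
adj(I−A) = [[0.70, 0.35], [0.35, 0.95]]
(I − A)⁻¹ = adj(I−A) / det(I−A) ≈
  [   1.2903     0.6452]
  [   0.6452     1.7512]
Δx = (I − A)⁻¹ Δd with Δd having +20 in the Sector 1 component and 0 elsewhere.
So Δx_1 = L_11 · (+20), where L_11 = adj(I−A)_11 / det(I−A) = 0.70 / 0.5425.
Δx_1 = 0.70 × (+20) / 0.5425 = 14.00 / 0.5425 ≈ 25.8.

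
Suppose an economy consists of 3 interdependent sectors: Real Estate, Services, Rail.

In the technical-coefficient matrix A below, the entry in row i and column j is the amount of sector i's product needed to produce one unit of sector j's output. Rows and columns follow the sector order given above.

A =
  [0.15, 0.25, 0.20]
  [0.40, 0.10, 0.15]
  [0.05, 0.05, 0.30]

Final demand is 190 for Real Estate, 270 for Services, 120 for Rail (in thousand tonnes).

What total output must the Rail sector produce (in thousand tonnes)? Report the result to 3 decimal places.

x_3 = 240.855

I − A =
  [   0.85    -0.25    -0.20]
  [  -0.40     0.90    -0.15]
  [  -0.05    -0.05     0.70]
Cofactors of I−A, C_ij = (−1)^(i+j)·(minor ij) (rows/columns in the sector order above):
  C_11 = (0.90)(0.70) − (-0.15)(-0.05) = 0.6225
  C_12 = −[(-0.40)(0.70) − (-0.15)(-0.05)] = 0.2875
  C_13 = (-0.40)(-0.05) − (0.90)(-0.05) = 0.0650
  C_21 = −[(-0.25)(0.70) − (-0.20)(-0.05)] = 0.1850
  C_22 = (0.85)(0.70) − (-0.20)(-0.05) = 0.5850
  C_23 = −[(0.85)(-0.05) − (-0.25)(-0.05)] = 0.0550
  C_31 = (-0.25)(-0.15) − (-0.20)(0.90) = 0.2175
  C_32 = −[(0.85)(-0.15) − (-0.20)(-0.40)] = 0.2075
  C_33 = (0.85)(0.90) − (-0.25)(-0.40) = 0.6650
det(I−A) = Σ_j (I−A)_1j·C_1j = (0.85)(0.6225) + (-0.25)(0.2875) + (-0.20)(0.0650) = 0.44425
adj(I−A) = Cᵀ =
  [ 0.6225   0.1850   0.2175]
  [ 0.2875   0.5850   0.2075]
  [ 0.0650   0.0550   0.6650]
(I − A)⁻¹ = adj(I−A) / det(I−A) ≈
  [   1.4012     0.4164     0.4896]
  [   0.6472     1.3168     0.4671]
  [   0.1463     0.1238     1.4969]
x = (I − A)⁻¹ d = adj(I−A)·d / det(I−A), with det(I−A) = 0.44425:
  x_1 = (0.6225·190 + 0.1850·270 + 0.2175·120) / 0.44425 = 194.325 / 0.44425 ≈ 437.423
  x_2 = (0.2875·190 + 0.5850·270 + 0.2075·120) / 0.44425 = 237.475 / 0.44425 ≈ 534.553
  x_3 = (0.0650·190 + 0.0550·270 + 0.6650·120) / 0.44425 = 107.00 / 0.44425 ≈ 240.855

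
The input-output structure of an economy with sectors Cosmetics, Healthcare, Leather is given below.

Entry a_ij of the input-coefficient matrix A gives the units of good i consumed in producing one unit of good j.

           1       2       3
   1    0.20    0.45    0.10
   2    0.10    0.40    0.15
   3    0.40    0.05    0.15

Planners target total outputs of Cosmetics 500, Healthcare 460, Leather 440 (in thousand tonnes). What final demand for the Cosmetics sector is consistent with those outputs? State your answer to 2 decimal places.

d_1 = 149.00

I − A =
  [   0.80    -0.45    -0.10]
  [  -0.10     0.60    -0.15]
  [  -0.40    -0.05     0.85]
d = (I − A) x:
  d_1 = (+0.80)·500 + (-0.45)·460 + (-0.10)·440 = 149.00
  d_2 = (-0.10)·500 + (+0.60)·460 + (-0.15)·440 = 160.00
  d_3 = (-0.40)·500 + (-0.05)·460 + (+0.85)·440 = 151.00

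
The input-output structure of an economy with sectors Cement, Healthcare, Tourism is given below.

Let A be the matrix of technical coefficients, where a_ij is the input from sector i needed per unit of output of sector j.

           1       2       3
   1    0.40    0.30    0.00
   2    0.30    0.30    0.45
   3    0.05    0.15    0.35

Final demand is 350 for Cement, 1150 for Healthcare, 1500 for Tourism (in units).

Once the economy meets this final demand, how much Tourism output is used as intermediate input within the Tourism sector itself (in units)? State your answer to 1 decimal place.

z_33 = 1347.2

I − A =
  [   0.60    -0.30     0.00]
  [  -0.30     0.70    -0.45]
  [  -0.05    -0.15     0.65]
Cofactors of I−A, C_ij = (−1)^(i+j)·(minor ij) (rows/columns in the sector order above):
  C_11 = (0.70)(0.65) − (-0.45)(-0.15) = 0.3875
  C_12 = −[(-0.30)(0.65) − (-0.45)(-0.05)] = 0.2175
  C_13 = (-0.30)(-0.15) − (0.70)(-0.05) = 0.0800
  C_21 = −[(-0.30)(0.65) − (0.00)(-0.15)] = 0.1950
  C_22 = (0.60)(0.65) − (0.00)(-0.05) = 0.3900
  C_23 = −[(0.60)(-0.15) − (-0.30)(-0.05)] = 0.1050
  C_31 = (-0.30)(-0.45) − (0.00)(0.70) = 0.1350
  C_32 = −[(0.60)(-0.45) − (0.00)(-0.30)] = 0.2700
  C_33 = (0.60)(0.70) − (-0.30)(-0.30) = 0.3300
det(I−A) = Σ_j (I−A)_1j·C_1j = (0.60)(0.3875) + (-0.30)(0.2175) + (0.00)(0.0800) = 0.16725
adj(I−A) = Cᵀ =
  [ 0.3875   0.1950   0.1350]
  [ 0.2175   0.3900   0.2700]
  [ 0.0800   0.1050   0.3300]
(I − A)⁻¹ = adj(I−A) / det(I−A) ≈
  [   2.3169     1.1659     0.8072]
  [   1.3004     2.3318     1.6143]
  [   0.4783     0.6278     1.9731]
First solve x = (I − A)⁻¹ d = adj(I−A)·d / det(I−A); in particular x_3 = (0.0800·350 + 0.1050·1150 + 0.3300·1500) / 0.16725 = 643.75 / 0.16725 ≈ 3849.028.
Intermediate flow from 3 to 3: z_33 = a_33 · x_3 = 0.35 × 643.75 / 0.16725 = 225.3125 / 0.16725 ≈ 1347.2.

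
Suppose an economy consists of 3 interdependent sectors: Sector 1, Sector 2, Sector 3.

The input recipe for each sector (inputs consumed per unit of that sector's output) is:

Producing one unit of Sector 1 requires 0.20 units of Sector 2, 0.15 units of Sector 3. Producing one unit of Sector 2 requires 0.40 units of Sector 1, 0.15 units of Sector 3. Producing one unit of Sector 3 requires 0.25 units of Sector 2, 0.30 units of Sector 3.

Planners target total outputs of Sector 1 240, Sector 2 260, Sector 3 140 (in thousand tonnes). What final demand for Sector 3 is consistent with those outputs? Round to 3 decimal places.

d_3 = 23.000

I − A =
  [   1.00    -0.40     0.00]
  [  -0.20     1.00    -0.25]
  [  -0.15    -0.15     0.70]
d = (I − A) x:
  d_1 = (+1.00)·240 + (-0.40)·260 + (+0.00)·140 = 136.000
  d_2 = (-0.20)·240 + (+1.00)·260 + (-0.25)·140 = 177.000
  d_3 = (-0.15)·240 + (-0.15)·260 + (+0.70)·140 = 23.000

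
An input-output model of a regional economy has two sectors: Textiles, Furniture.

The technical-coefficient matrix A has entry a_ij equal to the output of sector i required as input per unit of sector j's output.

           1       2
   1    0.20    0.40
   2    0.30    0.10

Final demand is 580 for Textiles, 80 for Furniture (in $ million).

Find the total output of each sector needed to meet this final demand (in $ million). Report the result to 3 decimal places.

I − A =
  [   0.80    -0.40]
  [  -0.30     0.90]
det(I−A) = (0.80)(0.90) − (-0.40)(-0.30) = 0.6000
adj(I−A) = [[0.90, 0.40], [0.30, 0.80]]
(I − A)⁻¹ = adj(I−A) / det(I−A) ≈
  [   1.5000     0.6667]
  [   0.5000     1.3333]
x = (I − A)⁻¹ d = adj(I−A)·d / det(I−A), with det(I−A) = 0.6000:
  x_1 = (0.90·580 + 0.40·80) / 0.6000 = 554.00 / 0.6000 ≈ 923.333
  x_2 = (0.30·580 + 0.80·80) / 0.6000 = 238.00 / 0.6000 ≈ 396.667

x_1 = 923.333, x_2 = 396.667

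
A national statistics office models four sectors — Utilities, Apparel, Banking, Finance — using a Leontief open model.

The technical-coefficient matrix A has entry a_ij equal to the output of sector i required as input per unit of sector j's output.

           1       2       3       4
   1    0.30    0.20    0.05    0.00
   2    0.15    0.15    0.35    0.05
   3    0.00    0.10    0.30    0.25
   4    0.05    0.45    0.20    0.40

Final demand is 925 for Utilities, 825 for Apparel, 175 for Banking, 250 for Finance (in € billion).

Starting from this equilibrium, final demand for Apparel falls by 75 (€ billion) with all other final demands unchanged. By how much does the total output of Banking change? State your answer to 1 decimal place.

Δx_3 = -60.8

I − A =
  [   0.70    -0.20    -0.05     0.00]
  [  -0.15     0.85    -0.35    -0.05]
  [   0.00    -0.10     0.70    -0.25]
  [  -0.05    -0.45    -0.20     0.60]
Compute the cofactors C_ij = (−1)^(i+j)·(3×3 minor ij) of I−A; the adjugate is their transpose:
adj(I−A) = Cᵀ =
  [ 0.237375   0.082625   0.068375   0.035375]
  [ 0.061625   0.258375   0.158625   0.087625]
  [ 0.036750   0.123250   0.322750   0.144750]
  [ 0.078250   0.241750   0.232250   0.370250]
det(I−A) = Σ_j (I−A)_1j·C_1j = (0.70)(0.237375) + (-0.20)(0.061625) + (-0.05)(0.036750) + (0.00)(0.078250) = 0.1520
(I − A)⁻¹ = adj(I−A) / det(I−A) ≈
  [   1.5617     0.5436     0.4498     0.2327]
  [   0.4054     1.6998     1.0436     0.5765]
  [   0.2418     0.8109     2.1234     0.9523]
  [   0.5148     1.5905     1.5280     2.4359]
Δx = (I − A)⁻¹ Δd with Δd having -75 in the Apparel component and 0 elsewhere.
So Δx_3 = L_32 · (-75), where L_32 = adj(I−A)_32 / det(I−A) = 0.123250 / 0.1520.
Δx_3 = 0.123250 × (-75) / 0.1520 = -9.24375 / 0.1520 ≈ -60.8.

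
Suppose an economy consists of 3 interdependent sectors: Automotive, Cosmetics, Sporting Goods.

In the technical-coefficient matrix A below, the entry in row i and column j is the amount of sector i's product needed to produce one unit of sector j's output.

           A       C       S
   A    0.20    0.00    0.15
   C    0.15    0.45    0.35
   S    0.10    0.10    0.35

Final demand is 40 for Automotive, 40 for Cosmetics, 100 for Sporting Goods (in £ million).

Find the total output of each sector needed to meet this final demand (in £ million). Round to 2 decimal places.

x_A = 87.88, x_C = 225.25, x_S = 202.02

I − A =
  [   0.80     0.00    -0.15]
  [  -0.15     0.55    -0.35]
  [  -0.10    -0.10     0.65]
Cofactors of I−A, C_ij = (−1)^(i+j)·(minor ij) (rows/columns in the sector order above):
  C_11 = (0.55)(0.65) − (-0.35)(-0.10) = 0.3225
  C_12 = −[(-0.15)(0.65) − (-0.35)(-0.10)] = 0.1325
  C_13 = (-0.15)(-0.10) − (0.55)(-0.10) = 0.0700
  C_21 = −[(0.00)(0.65) − (-0.15)(-0.10)] = 0.0150
  C_22 = (0.80)(0.65) − (-0.15)(-0.10) = 0.5050
  C_23 = −[(0.80)(-0.10) − (0.00)(-0.10)] = 0.0800
  C_31 = (0.00)(-0.35) − (-0.15)(0.55) = 0.0825
  C_32 = −[(0.80)(-0.35) − (-0.15)(-0.15)] = 0.3025
  C_33 = (0.80)(0.55) − (0.00)(-0.15) = 0.4400
det(I−A) = Σ_j (I−A)_1j·C_1j = (0.80)(0.3225) + (0.00)(0.1325) + (-0.15)(0.0700) = 0.2475
adj(I−A) = Cᵀ =
  [ 0.3225   0.0150   0.0825]
  [ 0.1325   0.5050   0.3025]
  [ 0.0700   0.0800   0.4400]
(I − A)⁻¹ = adj(I−A) / det(I−A) ≈
  [   1.3030     0.0606     0.3333]
  [   0.5354     2.0404     1.2222]
  [   0.2828     0.3232     1.7778]
x = (I − A)⁻¹ d = adj(I−A)·d / det(I−A), with det(I−A) = 0.2475:
  x_A = (0.3225·40 + 0.0150·40 + 0.0825·100) / 0.2475 = 21.75 / 0.2475 ≈ 87.88
  x_C = (0.1325·40 + 0.5050·40 + 0.3025·100) / 0.2475 = 55.75 / 0.2475 ≈ 225.25
  x_S = (0.0700·40 + 0.0800·40 + 0.4400·100) / 0.2475 = 50.00 / 0.2475 ≈ 202.02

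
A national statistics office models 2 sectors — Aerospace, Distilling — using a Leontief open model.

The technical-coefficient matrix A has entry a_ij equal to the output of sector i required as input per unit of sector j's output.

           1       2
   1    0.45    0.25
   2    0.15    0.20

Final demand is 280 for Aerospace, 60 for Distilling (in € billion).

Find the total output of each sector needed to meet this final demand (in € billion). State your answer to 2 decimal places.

I − A =
  [   0.55    -0.25]
  [  -0.15     0.80]
det(I−A) = (0.55)(0.80) − (-0.25)(-0.15) = 0.4025
adj(I−A) = [[0.80, 0.25], [0.15, 0.55]]
(I − A)⁻¹ = adj(I−A) / det(I−A) ≈
  [   1.9876     0.6211]
  [   0.3727     1.3665]
x = (I − A)⁻¹ d = adj(I−A)·d / det(I−A), with det(I−A) = 0.4025:
  x_1 = (0.80·280 + 0.25·60) / 0.4025 = 239.00 / 0.4025 ≈ 593.79
  x_2 = (0.15·280 + 0.55·60) / 0.4025 = 75.00 / 0.4025 ≈ 186.34

x_1 = 593.79, x_2 = 186.34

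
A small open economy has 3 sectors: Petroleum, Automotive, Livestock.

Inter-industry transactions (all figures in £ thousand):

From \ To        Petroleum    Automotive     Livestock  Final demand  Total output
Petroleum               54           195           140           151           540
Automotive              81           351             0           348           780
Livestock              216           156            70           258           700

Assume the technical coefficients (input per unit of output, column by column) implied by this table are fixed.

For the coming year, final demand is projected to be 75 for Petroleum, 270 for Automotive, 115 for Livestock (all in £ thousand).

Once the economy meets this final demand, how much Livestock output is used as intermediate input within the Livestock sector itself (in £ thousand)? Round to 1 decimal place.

z_33 = 40.6

Technical coefficients a_ij = z_ij / X_j:
  a_11 = 54/540 = 0.10, a_21 = 81/540 = 0.15, a_31 = 216/540 = 0.40
  a_12 = 195/780 = 0.25, a_22 = 351/780 = 0.45, a_32 = 156/780 = 0.20
  a_13 = 140/700 = 0.20, a_23 = 0/700 = 0.00, a_33 = 70/700 = 0.10
I − A =
  [   0.90    -0.25    -0.20]
  [  -0.15     0.55     0.00]
  [  -0.40    -0.20     0.90]
Cofactors of I−A, C_ij = (−1)^(i+j)·(minor ij) (rows/columns in the sector order above):
  C_11 = (0.55)(0.90) − (0.00)(-0.20) = 0.4950
  C_12 = −[(-0.15)(0.90) − (0.00)(-0.40)] = 0.1350
  C_13 = (-0.15)(-0.20) − (0.55)(-0.40) = 0.2500
  C_21 = −[(-0.25)(0.90) − (-0.20)(-0.20)] = 0.2650
  C_22 = (0.90)(0.90) − (-0.20)(-0.40) = 0.7300
  C_23 = −[(0.90)(-0.20) − (-0.25)(-0.40)] = 0.2800
  C_31 = (-0.25)(0.00) − (-0.20)(0.55) = 0.1100
  C_32 = −[(0.90)(0.00) − (-0.20)(-0.15)] = 0.0300
  C_33 = (0.90)(0.55) − (-0.25)(-0.15) = 0.4575
det(I−A) = Σ_j (I−A)_1j·C_1j = (0.90)(0.4950) + (-0.25)(0.1350) + (-0.20)(0.2500) = 0.36175
adj(I−A) = Cᵀ =
  [ 0.4950   0.2650   0.1100]
  [ 0.1350   0.7300   0.0300]
  [ 0.2500   0.2800   0.4575]
(I − A)⁻¹ = adj(I−A) / det(I−A) ≈
  [   1.3683     0.7326     0.3041]
  [   0.3732     2.0180     0.0829]
  [   0.6911     0.7740     1.2647]
First solve x = (I − A)⁻¹ d = adj(I−A)·d / det(I−A); in particular x_3 = (0.2500·75 + 0.2800·270 + 0.4575·115) / 0.36175 = 146.9625 / 0.36175 ≈ 406.254.
Intermediate flow from 3 to 3: z_33 = a_33 · x_3 = 0.10 × 146.9625 / 0.36175 = 14.69625 / 0.36175 ≈ 40.6.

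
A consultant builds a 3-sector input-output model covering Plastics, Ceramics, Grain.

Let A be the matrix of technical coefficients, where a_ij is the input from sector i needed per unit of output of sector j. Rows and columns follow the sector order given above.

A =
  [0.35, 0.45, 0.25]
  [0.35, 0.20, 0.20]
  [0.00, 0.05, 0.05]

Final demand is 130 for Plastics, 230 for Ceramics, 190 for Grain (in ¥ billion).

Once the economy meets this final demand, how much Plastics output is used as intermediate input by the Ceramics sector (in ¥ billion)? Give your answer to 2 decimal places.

I − A =
  [   0.65    -0.45    -0.25]
  [  -0.35     0.80    -0.20]
  [   0.00    -0.05     0.95]
Cofactors of I−A, C_ij = (−1)^(i+j)·(minor ij) (rows/columns in the sector order above):
  C_11 = (0.80)(0.95) − (-0.20)(-0.05) = 0.7500
  C_12 = −[(-0.35)(0.95) − (-0.20)(0.00)] = 0.3325
  C_13 = (-0.35)(-0.05) − (0.80)(0.00) = 0.0175
  C_21 = −[(-0.45)(0.95) − (-0.25)(-0.05)] = 0.4400
  C_22 = (0.65)(0.95) − (-0.25)(0.00) = 0.6175
  C_23 = −[(0.65)(-0.05) − (-0.45)(0.00)] = 0.0325
  C_31 = (-0.45)(-0.20) − (-0.25)(0.80) = 0.2900
  C_32 = −[(0.65)(-0.20) − (-0.25)(-0.35)] = 0.2175
  C_33 = (0.65)(0.80) − (-0.45)(-0.35) = 0.3625
det(I−A) = Σ_j (I−A)_1j·C_1j = (0.65)(0.7500) + (-0.45)(0.3325) + (-0.25)(0.0175) = 0.3335
adj(I−A) = Cᵀ =
  [ 0.7500   0.4400   0.2900]
  [ 0.3325   0.6175   0.2175]
  [ 0.0175   0.0325   0.3625]
(I − A)⁻¹ = adj(I−A) / det(I−A) ≈
  [   2.2489     1.3193     0.8696]
  [   0.9970     1.8516     0.6522]
  [   0.0525     0.0975     1.0870]
First solve x = (I − A)⁻¹ d = adj(I−A)·d / det(I−A); in particular x_2 = (0.3325·130 + 0.6175·230 + 0.2175·190) / 0.3335 = 226.575 / 0.3335 ≈ 679.3853.
Intermediate flow from 1 to 2: z_12 = a_12 · x_2 = 0.45 × 226.575 / 0.3335 = 101.95875 / 0.3335 ≈ 305.72.

z_12 = 305.72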